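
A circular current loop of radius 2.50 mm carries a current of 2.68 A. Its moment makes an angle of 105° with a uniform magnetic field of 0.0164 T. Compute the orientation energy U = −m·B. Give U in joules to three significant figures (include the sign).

U ≈ 2.23×10⁻⁷ J

Magnetic moment m = IA = Iπa² = (2.68)·π·(0.00250)² = 5.262×10⁻⁵ A·m².
U = −m·B = −mB cosθ.
U = −(5.262×10⁻⁵)(0.0164)·cos105° = 2.234×10⁻⁷ J.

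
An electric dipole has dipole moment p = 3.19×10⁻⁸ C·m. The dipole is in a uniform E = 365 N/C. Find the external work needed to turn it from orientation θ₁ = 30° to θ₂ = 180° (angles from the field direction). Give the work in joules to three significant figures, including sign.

W ≈ 2.17×10⁻⁵ J

W_ext = ΔU = U(θ₂) − U(θ₁) = −pE cosθ₂ − (−pE cosθ₁) = pE(cosθ₁ − cosθ₂).
W = (3.19×10⁻⁸)(365)·(cos30° − cos180°) = (1.164×10⁻⁵)·(+1.8660) = 2.173×10⁻⁵ J.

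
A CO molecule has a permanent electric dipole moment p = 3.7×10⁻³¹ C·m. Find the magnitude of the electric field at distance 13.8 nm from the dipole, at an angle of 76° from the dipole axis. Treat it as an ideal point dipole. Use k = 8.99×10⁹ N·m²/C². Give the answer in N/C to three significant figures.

At angle θ the dipole field magnitude is E = (kp/r³)·√(1 + 3cos²θ).
kp/r³ = (8.99×10⁹)(3.70×10⁻³¹) / (1.38×10⁻⁸)³ = 1266 N/C.
√(1 + 3cos²76°) = √(1 + 3·0.0585) = √1.1756 ≈ 1.0842.
E ≈ 1266 × 1.084 = 1372 N/C.

E ≈ 1370 N/C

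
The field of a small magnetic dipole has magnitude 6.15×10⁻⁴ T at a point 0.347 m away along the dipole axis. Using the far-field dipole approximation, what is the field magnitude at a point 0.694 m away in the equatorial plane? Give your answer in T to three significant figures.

B ≈ 3.84×10⁻⁵ T

Dipole fields scale as 1/r³ in the far field.
The axial field is twice the equatorial field at the same r, so the geometry factor is 1/2.
B₂ = B₁ · (1/2) · (r₁/r₂)³ = 6.15×10⁻⁴ · 0.5 · (0.347/0.694)³.
(r₁/r₂)³ = (0.5)³ = 0.125.
B₂ ≈ 3.844×10⁻⁵ T.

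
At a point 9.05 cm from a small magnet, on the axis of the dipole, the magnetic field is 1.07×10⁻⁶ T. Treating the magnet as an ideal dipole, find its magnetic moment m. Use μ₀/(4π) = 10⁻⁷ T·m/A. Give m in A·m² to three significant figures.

On axis B = (μ₀/4π)·2m/r³, so m = Br³·4π/(μ₀·2).
m = (1.07×10⁻⁶)·(0.0905)³ / (2·10⁻⁷) = 0.003966 A·m².

m ≈ 0.00397 A·m²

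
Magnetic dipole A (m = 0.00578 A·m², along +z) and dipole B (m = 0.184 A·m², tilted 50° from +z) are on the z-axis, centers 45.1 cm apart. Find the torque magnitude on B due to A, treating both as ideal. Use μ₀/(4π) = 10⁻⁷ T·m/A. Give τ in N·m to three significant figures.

τ ≈ 1.78×10⁻⁹ N·m

Dipole B is on the axis of dipole A, so B₁ there is axial: B₁ = (μ₀/4π)·2m₁/r³ along +z.
B₁ = 2(10⁻⁷)(0.00578)/(0.451)³ = 1.260×10⁻⁸ T.
τ = m₂ B₁ sinθ.
τ = (0.184)(1.260×10⁻⁸)·sin50° = 1.776×10⁻⁹ N·m.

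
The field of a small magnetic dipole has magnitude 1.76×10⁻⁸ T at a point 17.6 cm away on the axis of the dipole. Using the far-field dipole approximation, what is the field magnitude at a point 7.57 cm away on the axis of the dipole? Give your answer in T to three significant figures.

B ≈ 2.21×10⁻⁷ T

Dipole fields scale as 1/r³ in the far field; the geometry is the same at both points.
B₂ = B₁ · (r₁/r₂)³ = 1.76×10⁻⁸ · (17.6/7.57)³.
(r₁/r₂)³ = (2.325)³ = 12.57.
B₂ ≈ 2.212×10⁻⁷ T.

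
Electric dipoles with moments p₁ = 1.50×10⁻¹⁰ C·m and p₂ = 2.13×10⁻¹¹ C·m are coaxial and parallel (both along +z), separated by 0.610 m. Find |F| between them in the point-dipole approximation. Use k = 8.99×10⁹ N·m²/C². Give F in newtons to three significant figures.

On-axis field of dipole 1 at distance r: E = 2kp₁/r³. Force on dipole 2 is F = p₂·dE/dr (gradient along axis).
dE/dr = −6kp₁/r⁴, so |F| = 6kp₁p₂/r⁴ (attractive for aligned moments).
F = 6(8.99×10⁹)(1.50×10⁻¹⁰)(2.13×10⁻¹¹)/(0.610)⁴ = 1.245×10⁻⁹ N.

F ≈ 1.24×10⁻⁹ N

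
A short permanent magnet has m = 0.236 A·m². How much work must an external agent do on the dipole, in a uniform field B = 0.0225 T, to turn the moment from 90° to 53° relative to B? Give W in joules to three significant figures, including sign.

W ≈ -0.00320 J

W_ext = ΔU = −mB cosθ₂ + mB cosθ₁ = mB(cosθ₁ − cosθ₂).
W = (0.236)(0.0225)·(cos90° − cos53°) = (0.005310)·(-0.6018) = -0.003196 J.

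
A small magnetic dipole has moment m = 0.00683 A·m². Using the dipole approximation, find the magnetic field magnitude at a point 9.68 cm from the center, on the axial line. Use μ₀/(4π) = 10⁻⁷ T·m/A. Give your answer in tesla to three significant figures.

B ≈ 1.51×10⁻⁶ T

On axis B = (μ₀/4π)·2m/r³.
B = 2·(10⁻⁷)·(0.00683) / (0.0968)³ = 1.506×10⁻⁶ T.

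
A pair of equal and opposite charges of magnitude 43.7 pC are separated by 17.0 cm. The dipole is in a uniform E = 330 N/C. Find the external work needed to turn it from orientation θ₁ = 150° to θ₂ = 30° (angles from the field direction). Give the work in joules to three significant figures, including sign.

W ≈ -4.25×10⁻⁹ J

Dipole moment p = qd = (4.37×10⁻¹¹ C)(0.170 m) = 7.429×10⁻¹² C·m.
W_ext = ΔU = U(θ₂) − U(θ₁) = −pE cosθ₂ − (−pE cosθ₁) = pE(cosθ₁ − cosθ₂).
W = (7.429×10⁻¹²)(330)·(cos150° − cos30°) = (2.452×10⁻⁹)·(-1.7321) = -4.246×10⁻⁹ J.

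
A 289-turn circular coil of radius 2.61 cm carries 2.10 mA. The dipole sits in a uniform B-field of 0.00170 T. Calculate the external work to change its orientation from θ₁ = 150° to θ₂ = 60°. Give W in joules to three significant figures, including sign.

W ≈ -3.02×10⁻⁶ J

m = NIA = NIπa² = 289·(0.00210)·π·(0.0261)² = 0.001299 A·m².
W_ext = ΔU = −mB cosθ₂ + mB cosθ₁ = mB(cosθ₁ − cosθ₂).
W = (0.001299)(0.00170)·(cos150° − cos60°) = (2.208×10⁻⁶)·(-1.3660) = -3.017×10⁻⁶ J.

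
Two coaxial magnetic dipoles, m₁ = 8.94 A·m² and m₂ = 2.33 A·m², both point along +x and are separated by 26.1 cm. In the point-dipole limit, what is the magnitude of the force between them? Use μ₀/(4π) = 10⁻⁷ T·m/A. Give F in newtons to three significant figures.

F ≈ 0.00269 N

On-axis B of dipole 1: B = (μ₀/4π)·2m₁/r³. Force on dipole 2: F = m₂·dB/dr.
dB/dr = −(μ₀/4π)·6m₁/r⁴, so |F| = (μ₀/4π)·6m₁m₂/r⁴.
F = 6(10⁻⁷)(8.94)(2.33)/(0.261)⁴ = 0.002693 N.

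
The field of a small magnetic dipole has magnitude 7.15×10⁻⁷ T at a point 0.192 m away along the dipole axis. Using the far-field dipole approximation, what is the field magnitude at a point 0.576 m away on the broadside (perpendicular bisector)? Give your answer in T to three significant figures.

Dipole fields scale as 1/r³ in the far field.
The axial field is twice the equatorial field at the same r, so the geometry factor is 1/2.
B₂ = B₁ · (1/2) · (r₁/r₂)³ = 7.15×10⁻⁷ · 0.5 · (0.192/0.576)³.
(r₁/r₂)³ = (0.3333)³ = 0.03704.
B₂ ≈ 1.324×10⁻⁸ T.

B ≈ 1.32×10⁻⁸ T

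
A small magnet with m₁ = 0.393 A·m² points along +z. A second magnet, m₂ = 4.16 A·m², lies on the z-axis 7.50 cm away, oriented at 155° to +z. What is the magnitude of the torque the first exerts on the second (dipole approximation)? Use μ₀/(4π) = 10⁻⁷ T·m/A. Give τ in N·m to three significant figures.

Dipole B is on the axis of dipole A, so B₁ there is axial: B₁ = (μ₀/4π)·2m₁/r³ along +z.
B₁ = 2(10⁻⁷)(0.393)/(0.0750)³ = 1.863×10⁻⁴ T.
τ = m₂ B₁ sinθ.
τ = (4.16)(1.863×10⁻⁴)·sin155° = 3.276×10⁻⁴ N·m.

τ ≈ 3.28×10⁻⁴ N·m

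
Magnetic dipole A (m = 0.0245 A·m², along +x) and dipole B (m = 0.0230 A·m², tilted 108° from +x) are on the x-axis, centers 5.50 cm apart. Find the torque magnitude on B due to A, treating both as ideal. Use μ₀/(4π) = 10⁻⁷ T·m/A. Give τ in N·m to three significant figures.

τ ≈ 6.44×10⁻⁷ N·m

Dipole B is on the axis of dipole A, so B₁ there is axial: B₁ = (μ₀/4π)·2m₁/r³ along +x.
B₁ = 2(10⁻⁷)(0.0245)/(0.0550)³ = 2.945×10⁻⁵ T.
τ = m₂ B₁ sinθ.
τ = (0.0230)(2.945×10⁻⁵)·sin108° = 6.442×10⁻⁷ N·m.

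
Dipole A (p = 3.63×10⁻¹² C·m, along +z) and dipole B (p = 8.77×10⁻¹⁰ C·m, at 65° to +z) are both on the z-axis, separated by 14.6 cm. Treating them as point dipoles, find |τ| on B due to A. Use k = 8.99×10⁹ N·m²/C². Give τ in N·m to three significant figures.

τ ≈ 1.67×10⁻⁸ N·m

The second dipole sits on the axis of the first, so the field there is axial: E₁ = 2kp₁/r³ along +z.
E₁ = 2(8.99×10⁹)(3.63×10⁻¹²)/(0.146)³ = 20.97 N/C.
Torque on the second dipole: τ = p₂ E₁ sinθ.
τ = (8.77×10⁻¹⁰)(20.97)·sin65° = 1.667×10⁻⁸ N·m.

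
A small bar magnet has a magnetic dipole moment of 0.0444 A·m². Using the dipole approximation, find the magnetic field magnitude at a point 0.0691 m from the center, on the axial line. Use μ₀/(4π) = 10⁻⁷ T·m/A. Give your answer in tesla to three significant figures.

On axis B = (μ₀/4π)·2m/r³.
B = 2·(10⁻⁷)·(0.0444) / (0.0691)³ = 2.691×10⁻⁵ T.

B ≈ 2.69×10⁻⁵ T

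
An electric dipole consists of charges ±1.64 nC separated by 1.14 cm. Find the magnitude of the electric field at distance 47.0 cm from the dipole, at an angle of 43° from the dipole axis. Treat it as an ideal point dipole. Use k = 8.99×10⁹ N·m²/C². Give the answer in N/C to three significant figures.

E ≈ 2.61 N/C

Dipole moment p = qd = (1.64×10⁻⁹ C)(0.0114 m) = 1.87×10⁻¹¹ C·m.
At angle θ the dipole field magnitude is E = (kp/r³)·√(1 + 3cos²θ).
kp/r³ = (8.99×10⁹)(1.87×10⁻¹¹) / (0.470)³ = 1.619 N/C.
√(1 + 3cos²43°) = √(1 + 3·0.5349) = √2.6046 ≈ 1.6139.
E ≈ 1.619 × 1.614 = 2.613 N/C.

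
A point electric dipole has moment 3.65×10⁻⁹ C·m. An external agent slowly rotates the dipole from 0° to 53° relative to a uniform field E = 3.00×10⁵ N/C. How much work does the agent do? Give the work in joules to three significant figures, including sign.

W_ext = ΔU = U(θ₂) − U(θ₁) = −pE cosθ₂ − (−pE cosθ₁) = pE(cosθ₁ − cosθ₂).
W = (3.65×10⁻⁹)(3.00×10⁵)·(cos0° − cos53°) = (0.001095)·(+0.3982) = 4.360×10⁻⁴ J.

W ≈ 4.36×10⁻⁴ J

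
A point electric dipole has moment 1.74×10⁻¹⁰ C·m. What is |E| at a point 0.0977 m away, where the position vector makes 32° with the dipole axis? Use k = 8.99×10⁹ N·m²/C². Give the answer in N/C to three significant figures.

At angle θ the dipole field magnitude is E = (kp/r³)·√(1 + 3cos²θ).
kp/r³ = (8.99×10⁹)(1.74×10⁻¹⁰) / (0.0977)³ = 1677 N/C.
√(1 + 3cos²32°) = √(1 + 3·0.7192) = √3.1576 ≈ 1.7770.
E ≈ 1677 × 1.777 = 2981 N/C.

E ≈ 2980 N/C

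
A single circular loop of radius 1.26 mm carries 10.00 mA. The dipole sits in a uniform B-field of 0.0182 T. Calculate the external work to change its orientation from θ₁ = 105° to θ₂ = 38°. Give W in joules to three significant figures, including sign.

W ≈ -9.50×10⁻¹⁰ J

Magnetic moment m = IA = Iπa² = (0.0100)·π·(0.00126)² = 4.988×10⁻⁸ A·m².
W_ext = ΔU = −mB cosθ₂ + mB cosθ₁ = mB(cosθ₁ − cosθ₂).
W = (4.988×10⁻⁸)(0.0182)·(cos105° − cos38°) = (9.078×10⁻¹⁰)·(-1.0468) = -9.503×10⁻¹⁰ J.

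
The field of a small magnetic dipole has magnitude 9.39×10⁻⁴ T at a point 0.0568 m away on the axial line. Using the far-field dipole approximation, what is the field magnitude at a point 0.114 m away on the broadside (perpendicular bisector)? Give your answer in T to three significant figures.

B ≈ 5.81×10⁻⁵ T

Dipole fields scale as 1/r³ in the far field.
The axial field is twice the equatorial field at the same r, so the geometry factor is 1/2.
B₂ = B₁ · (1/2) · (r₁/r₂)³ = 9.39×10⁻⁴ · 0.5 · (0.0568/0.114)³.
(r₁/r₂)³ = (0.4982)³ = 0.1237.
B₂ ≈ 5.807×10⁻⁵ T.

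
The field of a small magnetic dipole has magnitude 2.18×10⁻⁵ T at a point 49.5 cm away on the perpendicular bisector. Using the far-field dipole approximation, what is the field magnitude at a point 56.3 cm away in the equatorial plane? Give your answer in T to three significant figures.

B ≈ 1.48×10⁻⁵ T

Dipole fields scale as 1/r³ in the far field; the geometry is the same at both points.
B₂ = B₁ · (r₁/r₂)³ = 2.18×10⁻⁵ · (49.5/56.3)³.
(r₁/r₂)³ = (0.8792)³ = 0.6797.
B₂ ≈ 1.482×10⁻⁵ T.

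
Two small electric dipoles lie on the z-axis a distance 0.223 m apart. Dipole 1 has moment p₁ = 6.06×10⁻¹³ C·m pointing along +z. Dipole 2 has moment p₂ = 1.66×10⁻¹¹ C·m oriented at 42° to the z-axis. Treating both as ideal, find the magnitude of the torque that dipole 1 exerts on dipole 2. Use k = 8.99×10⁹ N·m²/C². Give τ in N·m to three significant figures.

The second dipole sits on the axis of the first, so the field there is axial: E₁ = 2kp₁/r³ along +z.
E₁ = 2(8.99×10⁹)(6.06×10⁻¹³)/(0.223)³ = 0.9825 N/C.
Torque on the second dipole: τ = p₂ E₁ sinθ.
τ = (1.66×10⁻¹¹)(0.9825)·sin42° = 1.091×10⁻¹¹ N·m.

τ ≈ 1.09×10⁻¹¹ N·m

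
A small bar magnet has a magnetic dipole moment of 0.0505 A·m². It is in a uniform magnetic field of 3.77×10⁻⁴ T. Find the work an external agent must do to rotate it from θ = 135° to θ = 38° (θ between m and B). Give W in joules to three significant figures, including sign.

W_ext = ΔU = −mB cosθ₂ + mB cosθ₁ = mB(cosθ₁ − cosθ₂).
W = (0.0505)(3.77×10⁻⁴)·(cos135° − cos38°) = (1.904×10⁻⁵)·(-1.4951) = -2.846×10⁻⁵ J.

W ≈ -2.85×10⁻⁵ J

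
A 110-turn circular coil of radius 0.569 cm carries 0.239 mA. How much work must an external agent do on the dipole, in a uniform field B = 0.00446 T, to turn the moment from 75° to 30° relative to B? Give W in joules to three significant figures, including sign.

W ≈ -7.24×10⁻⁹ J

m = NIA = NIπa² = 110·(2.39×10⁻⁴)·π·(0.00569)² = 2.674×10⁻⁶ A·m².
W_ext = ΔU = −mB cosθ₂ + mB cosθ₁ = mB(cosθ₁ − cosθ₂).
W = (2.674×10⁻⁶)(0.00446)·(cos75° − cos30°) = (1.193×10⁻⁸)·(-0.6072) = -7.242×10⁻⁹ J.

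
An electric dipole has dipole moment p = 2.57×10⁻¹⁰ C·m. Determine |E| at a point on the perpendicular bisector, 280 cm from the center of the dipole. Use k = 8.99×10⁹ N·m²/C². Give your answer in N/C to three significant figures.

On the perpendicular bisector E = kp/r³ (half the axial value at the same distance).
E = (8.99×10⁹)(2.57×10⁻¹⁰) / (2.80)³ = 0.1052 N/C.

E ≈ 0.105 N/C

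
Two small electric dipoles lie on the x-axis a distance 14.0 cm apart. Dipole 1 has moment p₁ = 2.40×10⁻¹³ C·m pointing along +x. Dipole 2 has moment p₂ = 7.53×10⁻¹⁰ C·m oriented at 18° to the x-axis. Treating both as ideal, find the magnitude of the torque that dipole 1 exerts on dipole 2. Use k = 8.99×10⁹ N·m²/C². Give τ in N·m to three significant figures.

The second dipole sits on the axis of the first, so the field there is axial: E₁ = 2kp₁/r³ along +x.
E₁ = 2(8.99×10⁹)(2.40×10⁻¹³)/(0.140)³ = 1.573 N/C.
Torque on the second dipole: τ = p₂ E₁ sinθ.
τ = (7.53×10⁻¹⁰)(1.573)·sin18° = 3.659×10⁻¹⁰ N·m.

τ ≈ 3.66×10⁻¹⁰ N·m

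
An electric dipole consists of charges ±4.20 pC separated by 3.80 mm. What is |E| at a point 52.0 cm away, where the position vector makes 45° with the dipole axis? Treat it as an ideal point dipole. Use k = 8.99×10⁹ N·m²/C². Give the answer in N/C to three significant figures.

E ≈ 0.00161 N/C

Dipole moment p = qd = (4.20×10⁻¹² C)(0.00380 m) = 1.596×10⁻¹⁴ C·m.
At angle θ the dipole field magnitude is E = (kp/r³)·√(1 + 3cos²θ).
kp/r³ = (8.99×10⁹)(1.596×10⁻¹⁴) / (0.520)³ = 0.001020 N/C.
√(1 + 3cos²45°) = √(1 + 3·0.5000) = √2.5000 ≈ 1.5811.
E ≈ 0.001020 × 1.581 = 0.001613 N/C.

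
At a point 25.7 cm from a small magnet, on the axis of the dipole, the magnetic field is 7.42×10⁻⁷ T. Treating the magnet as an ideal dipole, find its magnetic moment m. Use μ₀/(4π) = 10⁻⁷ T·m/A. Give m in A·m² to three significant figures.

m ≈ 0.0630 A·m²

On axis B = (μ₀/4π)·2m/r³, so m = Br³·4π/(μ₀·2).
m = (7.42×10⁻⁷)·(0.257)³ / (2·10⁻⁷) = 0.06298 A·m².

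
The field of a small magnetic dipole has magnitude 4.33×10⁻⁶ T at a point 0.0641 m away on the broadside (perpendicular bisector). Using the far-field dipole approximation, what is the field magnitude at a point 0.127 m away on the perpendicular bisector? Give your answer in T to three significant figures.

B ≈ 5.57×10⁻⁷ T

Dipole fields scale as 1/r³ in the far field; the geometry is the same at both points.
B₂ = B₁ · (r₁/r₂)³ = 4.33×10⁻⁶ · (0.0641/0.127)³.
(r₁/r₂)³ = (0.5047)³ = 0.1286.
B₂ ≈ 5.567×10⁻⁷ T.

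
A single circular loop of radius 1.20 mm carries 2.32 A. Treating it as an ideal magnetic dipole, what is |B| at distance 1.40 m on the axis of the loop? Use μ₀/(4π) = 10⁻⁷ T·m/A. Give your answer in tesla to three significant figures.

Magnetic moment m = IA = Iπa² = (2.32)·π·(0.00120)² = 1.05×10⁻⁵ A·m².
On axis B = (μ₀/4π)·2m/r³.
B = 2·(10⁻⁷)·(1.05×10⁻⁵) / (1.40)³ = 7.653×10⁻¹³ T.

B ≈ 7.65×10⁻¹³ T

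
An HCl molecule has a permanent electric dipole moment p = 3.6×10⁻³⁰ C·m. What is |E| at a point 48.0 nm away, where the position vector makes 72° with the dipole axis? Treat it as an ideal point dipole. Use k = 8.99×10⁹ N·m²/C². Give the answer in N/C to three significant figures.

At angle θ the dipole field magnitude is E = (kp/r³)·√(1 + 3cos²θ).
kp/r³ = (8.99×10⁹)(3.60×10⁻³⁰) / (4.80×10⁻⁸)³ = 292.6 N/C.
√(1 + 3cos²72°) = √(1 + 3·0.0955) = √1.2865 ≈ 1.1342.
E ≈ 292.6 × 1.134 = 331.9 N/C.

E ≈ 332 N/C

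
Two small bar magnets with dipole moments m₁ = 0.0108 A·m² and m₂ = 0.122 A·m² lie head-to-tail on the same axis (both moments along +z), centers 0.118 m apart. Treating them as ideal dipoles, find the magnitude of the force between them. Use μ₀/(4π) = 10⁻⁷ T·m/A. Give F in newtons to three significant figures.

On-axis B of dipole 1: B = (μ₀/4π)·2m₁/r³. Force on dipole 2: F = m₂·dB/dr.
dB/dr = −(μ₀/4π)·6m₁/r⁴, so |F| = (μ₀/4π)·6m₁m₂/r⁴.
F = 6(10⁻⁷)(0.0108)(0.122)/(0.118)⁴ = 4.078×10⁻⁶ N.

F ≈ 4.08×10⁻⁶ N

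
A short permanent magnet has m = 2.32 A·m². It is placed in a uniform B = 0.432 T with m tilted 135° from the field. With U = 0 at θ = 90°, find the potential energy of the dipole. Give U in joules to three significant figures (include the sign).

U = −m·B = −mB cosθ.
U = −(2.32)(0.432)·cos135° = 0.7087 J.

U ≈ 0.709 J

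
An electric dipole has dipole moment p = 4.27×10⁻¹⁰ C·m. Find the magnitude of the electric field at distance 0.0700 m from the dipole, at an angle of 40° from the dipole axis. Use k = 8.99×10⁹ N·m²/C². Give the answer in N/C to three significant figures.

At angle θ the dipole field magnitude is E = (kp/r³)·√(1 + 3cos²θ).
kp/r³ = (8.99×10⁹)(4.27×10⁻¹⁰) / (0.0700)³ = 1.119×10⁴ N/C.
√(1 + 3cos²40°) = √(1 + 3·0.5868) = √2.7605 ≈ 1.6615.
E ≈ 1.119×10⁴ × 1.661 = 1.859×10⁴ N/C.

E ≈ 1.86×10⁴ N/C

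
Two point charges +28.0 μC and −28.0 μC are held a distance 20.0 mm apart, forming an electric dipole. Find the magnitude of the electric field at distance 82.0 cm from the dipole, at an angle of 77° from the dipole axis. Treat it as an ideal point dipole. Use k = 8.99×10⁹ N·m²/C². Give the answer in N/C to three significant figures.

Dipole moment p = qd = (2.80×10⁻⁵ C)(0.0200 m) = 5.60×10⁻⁷ C·m.
At angle θ the dipole field magnitude is E = (kp/r³)·√(1 + 3cos²θ).
kp/r³ = (8.99×10⁹)(5.60×10⁻⁷) / (0.820)³ = 9131 N/C.
√(1 + 3cos²77°) = √(1 + 3·0.0506) = √1.1518 ≈ 1.0732.
E ≈ 9131 × 1.073 = 9799 N/C.

E ≈ 9800 N/C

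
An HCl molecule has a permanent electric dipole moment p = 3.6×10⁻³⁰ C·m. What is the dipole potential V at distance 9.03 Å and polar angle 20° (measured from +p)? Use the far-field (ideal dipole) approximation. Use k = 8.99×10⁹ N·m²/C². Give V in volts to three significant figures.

The dipole potential is V = kp cosθ / r².
V = (8.99×10⁹)(3.60×10⁻³⁰)·cos20° / (9.03×10⁻¹⁰)² = 0.03730 V.

V ≈ 0.0373 V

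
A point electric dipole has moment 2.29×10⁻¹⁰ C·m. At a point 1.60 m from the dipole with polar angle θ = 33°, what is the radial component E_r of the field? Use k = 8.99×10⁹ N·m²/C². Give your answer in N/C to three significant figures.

E_r ≈ 0.843 N/C

For a dipole, E_r = (2kp cosθ)/r³.
kp/r³ = (8.99×10⁹)(2.29×10⁻¹⁰)/(1.60)³ = 0.5026 N/C.
E_r = 2·0.5026·cos33° = 0.8431 N/C.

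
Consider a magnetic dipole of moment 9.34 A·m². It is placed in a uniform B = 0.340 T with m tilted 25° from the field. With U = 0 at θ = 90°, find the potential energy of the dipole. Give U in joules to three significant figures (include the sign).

U ≈ -2.88 J

U = −m·B = −mB cosθ.
U = −(9.34)(0.340)·cos25° = -2.878 J.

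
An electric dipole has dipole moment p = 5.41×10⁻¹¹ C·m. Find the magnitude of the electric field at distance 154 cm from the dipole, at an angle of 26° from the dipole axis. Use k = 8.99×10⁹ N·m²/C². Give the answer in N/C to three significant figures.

At angle θ the dipole field magnitude is E = (kp/r³)·√(1 + 3cos²θ).
kp/r³ = (8.99×10⁹)(5.41×10⁻¹¹) / (1.54)³ = 0.1332 N/C.
√(1 + 3cos²26°) = √(1 + 3·0.8078) = √3.4235 ≈ 1.8503.
E ≈ 0.1332 × 1.850 = 0.2464 N/C.

E ≈ 0.246 N/C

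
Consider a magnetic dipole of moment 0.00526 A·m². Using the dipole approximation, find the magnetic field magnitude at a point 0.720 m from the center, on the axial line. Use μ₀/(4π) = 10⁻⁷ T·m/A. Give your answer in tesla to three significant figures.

B ≈ 2.82×10⁻⁹ T

On axis B = (μ₀/4π)·2m/r³.
B = 2·(10⁻⁷)·(0.00526) / (0.720)³ = 2.819×10⁻⁹ T.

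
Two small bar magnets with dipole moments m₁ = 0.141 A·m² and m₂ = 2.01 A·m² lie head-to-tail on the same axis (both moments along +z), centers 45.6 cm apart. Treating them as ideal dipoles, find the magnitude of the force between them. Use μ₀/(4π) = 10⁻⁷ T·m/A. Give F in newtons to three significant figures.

On-axis B of dipole 1: B = (μ₀/4π)·2m₁/r³. Force on dipole 2: F = m₂·dB/dr.
dB/dr = −(μ₀/4π)·6m₁/r⁴, so |F| = (μ₀/4π)·6m₁m₂/r⁴.
F = 6(10⁻⁷)(0.141)(2.01)/(0.456)⁴ = 3.933×10⁻⁶ N.

F ≈ 3.93×10⁻⁶ N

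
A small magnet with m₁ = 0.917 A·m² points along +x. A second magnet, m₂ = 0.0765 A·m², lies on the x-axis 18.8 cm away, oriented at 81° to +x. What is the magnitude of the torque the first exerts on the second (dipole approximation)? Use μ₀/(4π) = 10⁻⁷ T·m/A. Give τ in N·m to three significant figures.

Dipole B is on the axis of dipole A, so B₁ there is axial: B₁ = (μ₀/4π)·2m₁/r³ along +x.
B₁ = 2(10⁻⁷)(0.917)/(0.188)³ = 2.760×10⁻⁵ T.
τ = m₂ B₁ sinθ.
τ = (0.0765)(2.760×10⁻⁵)·sin81° = 2.085×10⁻⁶ N·m.

τ ≈ 2.09×10⁻⁶ N·m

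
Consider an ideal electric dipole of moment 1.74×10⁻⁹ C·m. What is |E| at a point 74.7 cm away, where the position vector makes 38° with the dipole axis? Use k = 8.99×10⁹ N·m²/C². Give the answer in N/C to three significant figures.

At angle θ the dipole field magnitude is E = (kp/r³)·√(1 + 3cos²θ).
kp/r³ = (8.99×10⁹)(1.74×10⁻⁹) / (0.747)³ = 37.53 N/C.
√(1 + 3cos²38°) = √(1 + 3·0.6210) = √2.8629 ≈ 1.6920.
E ≈ 37.53 × 1.692 = 63.50 N/C.

E ≈ 63.5 N/C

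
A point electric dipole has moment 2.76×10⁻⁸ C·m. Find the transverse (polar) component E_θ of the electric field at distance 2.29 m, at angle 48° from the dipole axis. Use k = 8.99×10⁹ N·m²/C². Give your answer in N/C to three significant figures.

For a dipole, E_θ = (kp sinθ)/r³.
kp/r³ = (8.99×10⁹)(2.76×10⁻⁸)/(2.29)³ = 20.66 N/C.
E_θ = 20.66·sin48° = 15.35 N/C.

E_θ ≈ 15.4 N/C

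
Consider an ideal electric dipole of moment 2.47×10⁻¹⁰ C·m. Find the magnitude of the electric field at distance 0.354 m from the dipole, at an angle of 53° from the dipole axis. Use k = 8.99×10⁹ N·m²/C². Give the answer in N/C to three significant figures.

E ≈ 72.3 N/C

At angle θ the dipole field magnitude is E = (kp/r³)·√(1 + 3cos²θ).
kp/r³ = (8.99×10⁹)(2.47×10⁻¹⁰) / (0.354)³ = 50.05 N/C.
√(1 + 3cos²53°) = √(1 + 3·0.3622) = √2.0865 ≈ 1.4445.
E ≈ 50.05 × 1.444 = 72.30 N/C.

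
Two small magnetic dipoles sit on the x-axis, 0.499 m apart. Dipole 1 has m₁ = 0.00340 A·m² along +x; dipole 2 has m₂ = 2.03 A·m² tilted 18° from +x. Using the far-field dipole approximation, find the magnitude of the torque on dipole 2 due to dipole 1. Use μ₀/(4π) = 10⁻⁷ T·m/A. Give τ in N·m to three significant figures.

Dipole B is on the axis of dipole A, so B₁ there is axial: B₁ = (μ₀/4π)·2m₁/r³ along +x.
B₁ = 2(10⁻⁷)(0.00340)/(0.499)³ = 5.473×10⁻⁹ T.
τ = m₂ B₁ sinθ.
τ = (2.03)(5.473×10⁻⁹)·sin18° = 3.433×10⁻⁹ N·m.

τ ≈ 3.43×10⁻⁹ N·m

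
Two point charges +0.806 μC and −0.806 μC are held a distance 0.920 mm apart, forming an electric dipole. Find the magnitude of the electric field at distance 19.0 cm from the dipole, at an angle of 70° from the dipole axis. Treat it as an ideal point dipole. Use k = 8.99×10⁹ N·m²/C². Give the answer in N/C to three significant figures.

Dipole moment p = qd = (8.06×10⁻⁷ C)(9.20×10⁻⁴ m) = 7.415×10⁻¹⁰ C·m.
At angle θ the dipole field magnitude is E = (kp/r³)·√(1 + 3cos²θ).
kp/r³ = (8.99×10⁹)(7.415×10⁻¹⁰) / (0.190)³ = 971.9 N/C.
√(1 + 3cos²70°) = √(1 + 3·0.1170) = √1.3509 ≈ 1.1623.
E ≈ 971.9 × 1.162 = 1130 N/C.

E ≈ 1130 N/C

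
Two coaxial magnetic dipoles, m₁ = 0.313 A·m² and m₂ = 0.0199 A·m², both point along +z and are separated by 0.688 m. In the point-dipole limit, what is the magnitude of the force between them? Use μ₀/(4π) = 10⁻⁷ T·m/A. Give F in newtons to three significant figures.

F ≈ 1.67×10⁻⁸ N

On-axis B of dipole 1: B = (μ₀/4π)·2m₁/r³. Force on dipole 2: F = m₂·dB/dr.
dB/dr = −(μ₀/4π)·6m₁/r⁴, so |F| = (μ₀/4π)·6m₁m₂/r⁴.
F = 6(10⁻⁷)(0.313)(0.0199)/(0.688)⁴ = 1.668×10⁻⁸ N.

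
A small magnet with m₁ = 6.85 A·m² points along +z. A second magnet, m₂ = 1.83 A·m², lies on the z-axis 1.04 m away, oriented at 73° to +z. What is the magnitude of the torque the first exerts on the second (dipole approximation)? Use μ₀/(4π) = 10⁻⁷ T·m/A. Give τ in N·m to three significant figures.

Dipole B is on the axis of dipole A, so B₁ there is axial: B₁ = (μ₀/4π)·2m₁/r³ along +z.
B₁ = 2(10⁻⁷)(6.85)/(1.04)³ = 1.218×10⁻⁶ T.
τ = m₂ B₁ sinθ.
τ = (1.83)(1.218×10⁻⁶)·sin73° = 2.131×10⁻⁶ N·m.

τ ≈ 2.13×10⁻⁶ N·m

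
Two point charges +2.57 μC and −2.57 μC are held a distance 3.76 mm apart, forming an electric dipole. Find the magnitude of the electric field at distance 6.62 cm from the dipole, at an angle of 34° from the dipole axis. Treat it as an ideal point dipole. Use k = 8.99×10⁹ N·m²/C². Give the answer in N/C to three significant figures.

Dipole moment p = qd = (2.57×10⁻⁶ C)(0.00376 m) = 9.663×10⁻⁹ C·m.
At angle θ the dipole field magnitude is E = (kp/r³)·√(1 + 3cos²θ).
kp/r³ = (8.99×10⁹)(9.663×10⁻⁹) / (0.0662)³ = 2.994×10⁵ N/C.
√(1 + 3cos²34°) = √(1 + 3·0.6873) = √3.0619 ≈ 1.7498.
E ≈ 2.994×10⁵ × 1.750 = 5.240×10⁵ N/C.

E ≈ 5.24×10⁵ N/C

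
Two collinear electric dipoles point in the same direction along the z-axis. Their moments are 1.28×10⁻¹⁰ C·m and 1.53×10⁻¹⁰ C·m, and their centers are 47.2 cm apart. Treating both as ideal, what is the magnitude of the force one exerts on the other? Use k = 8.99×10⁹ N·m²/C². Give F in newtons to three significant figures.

F ≈ 2.13×10⁻⁸ N

On-axis field of dipole 1 at distance r: E = 2kp₁/r³. Force on dipole 2 is F = p₂·dE/dr (gradient along axis).
dE/dr = −6kp₁/r⁴, so |F| = 6kp₁p₂/r⁴ (attractive for aligned moments).
F = 6(8.99×10⁹)(1.28×10⁻¹⁰)(1.53×10⁻¹⁰)/(0.472)⁴ = 2.128×10⁻⁸ N.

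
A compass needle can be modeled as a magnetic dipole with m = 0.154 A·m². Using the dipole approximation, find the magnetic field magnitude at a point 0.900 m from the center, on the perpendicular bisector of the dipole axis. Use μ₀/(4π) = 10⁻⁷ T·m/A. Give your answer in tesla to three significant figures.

B ≈ 2.11×10⁻⁸ T

In the equatorial plane B = (μ₀/4π)·m/r³ (half the axial value).
B = (10⁻⁷)·(0.154) / (0.900)³ = 2.112×10⁻⁸ T.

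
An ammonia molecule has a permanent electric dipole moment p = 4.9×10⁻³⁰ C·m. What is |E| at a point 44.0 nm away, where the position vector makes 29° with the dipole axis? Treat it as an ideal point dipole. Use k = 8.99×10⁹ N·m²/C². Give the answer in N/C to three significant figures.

At angle θ the dipole field magnitude is E = (kp/r³)·√(1 + 3cos²θ).
kp/r³ = (8.99×10⁹)(4.90×10⁻³⁰) / (4.40×10⁻⁸)³ = 517.1 N/C.
√(1 + 3cos²29°) = √(1 + 3·0.7650) = √3.2949 ≈ 1.8152.
E ≈ 517.1 × 1.815 = 938.7 N/C.

E ≈ 939 N/C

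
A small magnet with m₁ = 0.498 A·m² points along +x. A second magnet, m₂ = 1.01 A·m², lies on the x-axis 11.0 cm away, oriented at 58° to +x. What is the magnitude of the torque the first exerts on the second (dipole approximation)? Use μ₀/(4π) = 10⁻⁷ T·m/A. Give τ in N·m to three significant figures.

Dipole B is on the axis of dipole A, so B₁ there is axial: B₁ = (μ₀/4π)·2m₁/r³ along +x.
B₁ = 2(10⁻⁷)(0.498)/(0.110)³ = 7.483×10⁻⁵ T.
τ = m₂ B₁ sinθ.
τ = (1.01)(7.483×10⁻⁵)·sin58° = 6.409×10⁻⁵ N·m.

τ ≈ 6.41×10⁻⁵ N·m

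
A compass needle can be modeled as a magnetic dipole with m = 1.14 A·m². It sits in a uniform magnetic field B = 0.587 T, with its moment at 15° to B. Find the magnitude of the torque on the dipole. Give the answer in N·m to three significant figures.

τ ≈ 0.173 N·m

Torque on a magnetic dipole: τ = mB sinθ.
τ = (1.14)(0.587)·sin15° = 0.1732 N·m.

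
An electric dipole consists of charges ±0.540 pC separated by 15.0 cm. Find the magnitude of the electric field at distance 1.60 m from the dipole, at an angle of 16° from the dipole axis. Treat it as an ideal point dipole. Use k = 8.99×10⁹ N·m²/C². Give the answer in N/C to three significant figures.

E ≈ 3.45×10⁻⁴ N/C

Dipole moment p = qd = (5.40×10⁻¹³ C)(0.150 m) = 8.10×10⁻¹⁴ C·m.
At angle θ the dipole field magnitude is E = (kp/r³)·√(1 + 3cos²θ).
kp/r³ = (8.99×10⁹)(8.10×10⁻¹⁴) / (1.60)³ = 1.778×10⁻⁴ N/C.
√(1 + 3cos²16°) = √(1 + 3·0.9240) = √3.7721 ≈ 1.9422.
E ≈ 1.778×10⁻⁴ × 1.942 = 3.453×10⁻⁴ N/C.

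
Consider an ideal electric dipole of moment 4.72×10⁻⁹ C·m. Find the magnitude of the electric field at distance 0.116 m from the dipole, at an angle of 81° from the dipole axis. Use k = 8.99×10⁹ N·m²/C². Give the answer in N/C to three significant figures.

At angle θ the dipole field magnitude is E = (kp/r³)·√(1 + 3cos²θ).
kp/r³ = (8.99×10⁹)(4.72×10⁻⁹) / (0.116)³ = 2.718×10⁴ N/C.
√(1 + 3cos²81°) = √(1 + 3·0.0245) = √1.0734 ≈ 1.0361.
E ≈ 2.718×10⁴ × 1.036 = 2.817×10⁴ N/C.

E ≈ 2.82×10⁴ N/C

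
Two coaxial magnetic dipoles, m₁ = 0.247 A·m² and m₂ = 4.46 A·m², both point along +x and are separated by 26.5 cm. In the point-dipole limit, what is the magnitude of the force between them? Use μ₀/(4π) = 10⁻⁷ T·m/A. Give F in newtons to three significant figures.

F ≈ 1.34×10⁻⁴ N

On-axis B of dipole 1: B = (μ₀/4π)·2m₁/r³. Force on dipole 2: F = m₂·dB/dr.
dB/dr = −(μ₀/4π)·6m₁/r⁴, so |F| = (μ₀/4π)·6m₁m₂/r⁴.
F = 6(10⁻⁷)(0.247)(4.46)/(0.265)⁴ = 1.340×10⁻⁴ N.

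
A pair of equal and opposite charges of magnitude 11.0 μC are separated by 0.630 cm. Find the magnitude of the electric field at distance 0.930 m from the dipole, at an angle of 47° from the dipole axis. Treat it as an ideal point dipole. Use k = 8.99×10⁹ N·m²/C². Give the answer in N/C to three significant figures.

E ≈ 1200 N/C

Dipole moment p = qd = (1.10×10⁻⁵ C)(0.00630 m) = 6.93×10⁻⁸ C·m.
At angle θ the dipole field magnitude is E = (kp/r³)·√(1 + 3cos²θ).
kp/r³ = (8.99×10⁹)(6.93×10⁻⁸) / (0.930)³ = 774.5 N/C.
√(1 + 3cos²47°) = √(1 + 3·0.4651) = √2.3954 ≈ 1.5477.
E ≈ 774.5 × 1.548 = 1199 N/C.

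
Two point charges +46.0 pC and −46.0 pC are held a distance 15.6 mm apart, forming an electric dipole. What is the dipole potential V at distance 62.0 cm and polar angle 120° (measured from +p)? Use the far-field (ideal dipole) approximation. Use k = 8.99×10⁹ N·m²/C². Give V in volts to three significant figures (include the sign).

Dipole moment p = qd = (4.60×10⁻¹¹ C)(0.0156 m) = 7.176×10⁻¹³ C·m.
The dipole potential is V = kp cosθ / r².
V = (8.99×10⁹)(7.176×10⁻¹³)·cos120° / (0.620)² = -0.008391 V.

V ≈ -0.00839 V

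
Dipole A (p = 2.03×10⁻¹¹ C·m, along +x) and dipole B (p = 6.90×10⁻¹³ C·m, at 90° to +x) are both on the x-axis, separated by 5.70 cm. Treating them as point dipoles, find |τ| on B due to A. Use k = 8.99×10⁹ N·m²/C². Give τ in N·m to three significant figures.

τ ≈ 1.36×10⁻⁹ N·m

The second dipole sits on the axis of the first, so the field there is axial: E₁ = 2kp₁/r³ along +x.
E₁ = 2(8.99×10⁹)(2.03×10⁻¹¹)/(0.0570)³ = 1971 N/C.
Torque on the second dipole: τ = p₂ E₁ sinθ.
τ = (6.90×10⁻¹³)(1971)·sin90° = 1.360×10⁻⁹ N·m.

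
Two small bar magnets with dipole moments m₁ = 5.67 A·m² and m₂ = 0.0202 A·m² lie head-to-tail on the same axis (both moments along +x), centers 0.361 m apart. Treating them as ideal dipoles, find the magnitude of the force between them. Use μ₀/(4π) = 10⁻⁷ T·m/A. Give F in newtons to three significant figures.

On-axis B of dipole 1: B = (μ₀/4π)·2m₁/r³. Force on dipole 2: F = m₂·dB/dr.
dB/dr = −(μ₀/4π)·6m₁/r⁴, so |F| = (μ₀/4π)·6m₁m₂/r⁴.
F = 6(10⁻⁷)(5.67)(0.0202)/(0.361)⁴ = 4.046×10⁻⁶ N.

F ≈ 4.05×10⁻⁶ N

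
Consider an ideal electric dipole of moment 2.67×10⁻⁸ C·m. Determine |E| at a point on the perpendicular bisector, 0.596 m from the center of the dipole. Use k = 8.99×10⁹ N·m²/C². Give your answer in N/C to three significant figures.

E ≈ 1130 N/C

In the equatorial plane E = kp/r³.
E = (8.99×10⁹)(2.67×10⁻⁸) / (0.596)³ = 1134 N/C.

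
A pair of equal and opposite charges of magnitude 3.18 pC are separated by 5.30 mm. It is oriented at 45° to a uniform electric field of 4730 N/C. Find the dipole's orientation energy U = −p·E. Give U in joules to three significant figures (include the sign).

Dipole moment p = qd = (3.18×10⁻¹² C)(0.00530 m) = 1.685×10⁻¹⁴ C·m.
U = −p·E = −pE cosθ.
U = −(1.685×10⁻¹⁴)(4730)·cos45° = -5.636×10⁻¹¹ J.

U ≈ -5.64×10⁻¹¹ J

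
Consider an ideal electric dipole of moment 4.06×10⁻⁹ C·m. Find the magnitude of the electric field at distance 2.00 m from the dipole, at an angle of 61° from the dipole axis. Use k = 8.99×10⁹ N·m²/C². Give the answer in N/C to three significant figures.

At angle θ the dipole field magnitude is E = (kp/r³)·√(1 + 3cos²θ).
kp/r³ = (8.99×10⁹)(4.06×10⁻⁹) / (2.00)³ = 4.562 N/C.
√(1 + 3cos²61°) = √(1 + 3·0.2350) = √1.7051 ≈ 1.3058.
E ≈ 4.562 × 1.306 = 5.958 N/C.

E ≈ 5.96 N/C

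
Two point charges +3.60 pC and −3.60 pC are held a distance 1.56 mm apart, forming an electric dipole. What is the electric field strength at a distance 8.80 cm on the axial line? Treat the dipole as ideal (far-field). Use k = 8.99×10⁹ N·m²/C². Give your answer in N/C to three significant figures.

E ≈ 0.148 N/C

Dipole moment p = qd = (3.60×10⁻¹² C)(0.00156 m) = 5.616×10⁻¹⁵ C·m.
On the dipole axis E = 2kp/r³.
E = 2·(8.99×10⁹)(5.616×10⁻¹⁵) / (0.0880)³ = 0.1482 N/C.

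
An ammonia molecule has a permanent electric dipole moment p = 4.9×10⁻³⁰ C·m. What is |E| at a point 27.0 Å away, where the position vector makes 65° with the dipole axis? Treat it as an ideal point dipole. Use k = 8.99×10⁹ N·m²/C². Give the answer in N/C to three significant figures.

At angle θ the dipole field magnitude is E = (kp/r³)·√(1 + 3cos²θ).
kp/r³ = (8.99×10⁹)(4.90×10⁻³⁰) / (2.70×10⁻⁹)³ = 2.238×10⁶ N/C.
√(1 + 3cos²65°) = √(1 + 3·0.1786) = √1.5358 ≈ 1.2393.
E ≈ 2.238×10⁶ × 1.239 = 2.774×10⁶ N/C.

E ≈ 2.77×10⁶ N/C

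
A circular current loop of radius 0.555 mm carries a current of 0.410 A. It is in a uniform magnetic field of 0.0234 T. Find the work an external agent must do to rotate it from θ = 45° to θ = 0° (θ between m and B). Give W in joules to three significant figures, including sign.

Magnetic moment m = IA = Iπa² = (0.410)·π·(5.55×10⁻⁴)² = 3.968×10⁻⁷ A·m².
W_ext = ΔU = −mB cosθ₂ + mB cosθ₁ = mB(cosθ₁ − cosθ₂).
W = (3.968×10⁻⁷)(0.0234)·(cos45° − cos0°) = (9.285×10⁻⁹)·(-0.2929) = -2.720×10⁻⁹ J.

W ≈ -2.72×10⁻⁹ J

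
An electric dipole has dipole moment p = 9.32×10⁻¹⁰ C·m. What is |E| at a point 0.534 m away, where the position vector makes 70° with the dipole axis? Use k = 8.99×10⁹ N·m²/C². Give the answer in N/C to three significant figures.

E ≈ 64.0 N/C

At angle θ the dipole field magnitude is E = (kp/r³)·√(1 + 3cos²θ).
kp/r³ = (8.99×10⁹)(9.32×10⁻¹⁰) / (0.534)³ = 55.02 N/C.
√(1 + 3cos²70°) = √(1 + 3·0.1170) = √1.3509 ≈ 1.1623.
E ≈ 55.02 × 1.162 = 63.95 N/C.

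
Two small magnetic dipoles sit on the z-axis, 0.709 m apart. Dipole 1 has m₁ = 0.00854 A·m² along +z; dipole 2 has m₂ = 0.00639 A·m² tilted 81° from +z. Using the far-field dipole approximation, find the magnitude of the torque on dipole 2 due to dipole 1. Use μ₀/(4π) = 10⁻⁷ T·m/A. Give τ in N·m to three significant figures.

Dipole B is on the axis of dipole A, so B₁ there is axial: B₁ = (μ₀/4π)·2m₁/r³ along +z.
B₁ = 2(10⁻⁷)(0.00854)/(0.709)³ = 4.792×10⁻⁹ T.
τ = m₂ B₁ sinθ.
τ = (0.00639)(4.792×10⁻⁹)·sin81° = 3.025×10⁻¹¹ N·m.

τ ≈ 3.02×10⁻¹¹ N·m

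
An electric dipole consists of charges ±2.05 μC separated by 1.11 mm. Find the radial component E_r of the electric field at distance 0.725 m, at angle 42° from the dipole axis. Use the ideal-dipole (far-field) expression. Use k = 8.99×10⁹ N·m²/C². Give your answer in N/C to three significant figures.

Dipole moment p = qd = (2.05×10⁻⁶ C)(0.00111 m) = 2.276×10⁻⁹ C·m.
For a dipole, E_r = (2kp cosθ)/r³.
kp/r³ = (8.99×10⁹)(2.276×10⁻⁹)/(0.725)³ = 53.69 N/C.
E_r = 2·53.69·cos42° = 79.80 N/C.

E_r ≈ 79.8 N/C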